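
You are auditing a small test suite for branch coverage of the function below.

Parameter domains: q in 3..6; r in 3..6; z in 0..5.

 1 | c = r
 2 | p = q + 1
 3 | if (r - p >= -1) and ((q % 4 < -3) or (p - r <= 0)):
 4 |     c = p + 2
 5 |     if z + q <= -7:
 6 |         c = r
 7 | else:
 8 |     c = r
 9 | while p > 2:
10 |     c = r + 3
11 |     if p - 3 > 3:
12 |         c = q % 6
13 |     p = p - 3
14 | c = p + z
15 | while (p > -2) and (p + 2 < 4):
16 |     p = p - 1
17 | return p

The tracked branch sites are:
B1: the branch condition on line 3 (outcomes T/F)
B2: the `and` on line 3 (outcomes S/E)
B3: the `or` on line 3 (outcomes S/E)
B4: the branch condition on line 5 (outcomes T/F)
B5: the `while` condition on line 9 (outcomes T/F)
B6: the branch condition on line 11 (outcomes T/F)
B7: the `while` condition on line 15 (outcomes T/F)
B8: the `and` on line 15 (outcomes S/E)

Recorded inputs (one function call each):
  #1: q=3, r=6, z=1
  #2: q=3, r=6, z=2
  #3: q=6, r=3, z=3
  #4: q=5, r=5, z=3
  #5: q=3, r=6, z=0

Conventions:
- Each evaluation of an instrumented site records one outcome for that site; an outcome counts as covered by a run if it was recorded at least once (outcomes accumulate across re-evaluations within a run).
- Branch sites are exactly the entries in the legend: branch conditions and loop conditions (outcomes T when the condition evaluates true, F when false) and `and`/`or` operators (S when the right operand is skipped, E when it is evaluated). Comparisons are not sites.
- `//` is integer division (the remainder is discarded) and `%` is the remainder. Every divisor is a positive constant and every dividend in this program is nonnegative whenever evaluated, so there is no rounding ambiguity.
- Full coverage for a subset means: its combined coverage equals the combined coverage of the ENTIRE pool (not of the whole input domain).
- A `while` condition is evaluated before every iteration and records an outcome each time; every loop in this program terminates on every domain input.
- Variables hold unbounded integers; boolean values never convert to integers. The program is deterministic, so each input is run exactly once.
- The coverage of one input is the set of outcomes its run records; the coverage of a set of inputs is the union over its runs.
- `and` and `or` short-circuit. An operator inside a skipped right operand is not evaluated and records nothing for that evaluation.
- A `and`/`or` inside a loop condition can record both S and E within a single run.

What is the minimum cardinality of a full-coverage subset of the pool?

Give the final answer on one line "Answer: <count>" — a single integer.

test 1 (q=3, r=6, z=1) fires B2->E, B3->E, B1->T, B4->F, B5->T, B6->F, B5->F, B8->E, B7->T, B8->E, B7->T, B8->E, B7->T, B8->S, ...; hits B1=T, B2=E, B3=E, B4=F, B5=T, B5=F, B6=F, B7=T, B7=F, B8=S, B8=E
test 2 (q=3, r=6, z=2) fires B2->E, B3->E, B1->T, B4->F, B5->T, B6->F, B5->F, B8->E, B7->T, B8->E, B7->T, B8->E, B7->T, B8->S, ...; hits B1=T, B2=E, B3=E, B4=F, B5=T, B5=F, B6=F, B7=T, B7=F, B8=S, B8=E
test 3 (q=6, r=3, z=3) fires B2->S, B1->F, B5->T, B6->T, B5->T, B6->F, B5->F, B8->E, B7->T, B8->E, B7->T, B8->E, B7->T, B8->S, ...; hits B1=F, B2=S, B5=T, B5=F, B6=T, B6=F, B7=T, B7=F, B8=S, B8=E
test 4 (q=5, r=5, z=3) fires B2->E, B3->E, B1->F, B5->T, B6->F, B5->T, B6->F, B5->F, B8->E, B7->T, B8->E, B7->T, B8->S, B7->F; hits B1=F, B2=E, B3=E, B5=T, B5=F, B6=F, B7=T, B7=F, B8=S, B8=E
test 5 (q=3, r=6, z=0) fires B2->E, B3->E, B1->T, B4->F, B5->T, B6->F, B5->F, B8->E, B7->T, B8->E, B7->T, B8->E, B7->T, B8->S, ...; hits B1=T, B2=E, B3=E, B4=F, B5=T, B5=F, B6=F, B7=T, B7=F, B8=S, B8=E
pool-wide coverage (14 outcomes): B1=T, B1=F, B2=S, B2=E, B3=E, B4=F, B5=T, B5=F, B6=T, B6=F, B7=T, B7=F, B8=S, B8=E
every size-1 subset falls short of the 14 outcomes (best: 11/14)
at size 2, {1, 3} reaches all 14 outcomes; every lexicographically earlier size-2 subset fails

Answer: 2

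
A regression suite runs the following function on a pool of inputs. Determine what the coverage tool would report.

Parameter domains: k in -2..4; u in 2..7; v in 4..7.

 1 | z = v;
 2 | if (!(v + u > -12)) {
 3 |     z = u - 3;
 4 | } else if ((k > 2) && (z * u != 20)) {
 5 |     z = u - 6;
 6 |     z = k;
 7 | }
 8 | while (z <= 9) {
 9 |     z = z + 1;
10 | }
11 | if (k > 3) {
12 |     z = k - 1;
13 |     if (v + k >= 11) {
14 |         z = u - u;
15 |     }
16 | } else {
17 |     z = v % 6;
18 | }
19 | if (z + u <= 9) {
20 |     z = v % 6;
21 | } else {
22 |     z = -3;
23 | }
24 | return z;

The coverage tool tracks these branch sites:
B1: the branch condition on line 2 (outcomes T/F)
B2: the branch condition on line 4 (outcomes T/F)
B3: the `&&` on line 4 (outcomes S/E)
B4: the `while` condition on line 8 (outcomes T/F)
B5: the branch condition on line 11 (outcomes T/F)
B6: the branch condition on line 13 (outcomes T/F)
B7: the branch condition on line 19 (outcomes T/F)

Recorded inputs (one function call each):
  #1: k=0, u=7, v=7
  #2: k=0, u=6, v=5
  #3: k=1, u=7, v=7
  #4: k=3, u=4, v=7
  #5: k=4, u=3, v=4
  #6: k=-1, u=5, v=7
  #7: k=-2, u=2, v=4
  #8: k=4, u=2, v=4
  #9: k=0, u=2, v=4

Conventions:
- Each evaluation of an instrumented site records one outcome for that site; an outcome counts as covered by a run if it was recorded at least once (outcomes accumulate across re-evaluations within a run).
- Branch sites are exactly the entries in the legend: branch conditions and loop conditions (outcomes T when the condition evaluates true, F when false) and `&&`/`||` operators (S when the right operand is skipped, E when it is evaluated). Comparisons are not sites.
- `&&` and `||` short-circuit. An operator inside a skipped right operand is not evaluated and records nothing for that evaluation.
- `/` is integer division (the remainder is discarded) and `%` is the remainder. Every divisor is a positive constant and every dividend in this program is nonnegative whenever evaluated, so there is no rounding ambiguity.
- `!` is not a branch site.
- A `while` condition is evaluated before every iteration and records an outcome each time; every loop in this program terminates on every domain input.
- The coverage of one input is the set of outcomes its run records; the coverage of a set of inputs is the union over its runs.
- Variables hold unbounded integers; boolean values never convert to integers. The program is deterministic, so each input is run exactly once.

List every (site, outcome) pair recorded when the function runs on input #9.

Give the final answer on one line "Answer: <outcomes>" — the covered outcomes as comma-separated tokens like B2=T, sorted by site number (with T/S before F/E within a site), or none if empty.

Tracing the run of input #9 (k=0, u=2, v=4):
  B1->F, B3->S, B2->F, B4->T, B4->T, B4->T, B4->T, B4->T, B4->T, B4->F
  B5->F, B7->T
distinct outcomes covered: B1=F, B2=F, B3=S, B4=T, B4=F, B5=F, B7=T

Answer: B1=F, B2=F, B3=S, B4=T, B4=F, B5=F, B7=T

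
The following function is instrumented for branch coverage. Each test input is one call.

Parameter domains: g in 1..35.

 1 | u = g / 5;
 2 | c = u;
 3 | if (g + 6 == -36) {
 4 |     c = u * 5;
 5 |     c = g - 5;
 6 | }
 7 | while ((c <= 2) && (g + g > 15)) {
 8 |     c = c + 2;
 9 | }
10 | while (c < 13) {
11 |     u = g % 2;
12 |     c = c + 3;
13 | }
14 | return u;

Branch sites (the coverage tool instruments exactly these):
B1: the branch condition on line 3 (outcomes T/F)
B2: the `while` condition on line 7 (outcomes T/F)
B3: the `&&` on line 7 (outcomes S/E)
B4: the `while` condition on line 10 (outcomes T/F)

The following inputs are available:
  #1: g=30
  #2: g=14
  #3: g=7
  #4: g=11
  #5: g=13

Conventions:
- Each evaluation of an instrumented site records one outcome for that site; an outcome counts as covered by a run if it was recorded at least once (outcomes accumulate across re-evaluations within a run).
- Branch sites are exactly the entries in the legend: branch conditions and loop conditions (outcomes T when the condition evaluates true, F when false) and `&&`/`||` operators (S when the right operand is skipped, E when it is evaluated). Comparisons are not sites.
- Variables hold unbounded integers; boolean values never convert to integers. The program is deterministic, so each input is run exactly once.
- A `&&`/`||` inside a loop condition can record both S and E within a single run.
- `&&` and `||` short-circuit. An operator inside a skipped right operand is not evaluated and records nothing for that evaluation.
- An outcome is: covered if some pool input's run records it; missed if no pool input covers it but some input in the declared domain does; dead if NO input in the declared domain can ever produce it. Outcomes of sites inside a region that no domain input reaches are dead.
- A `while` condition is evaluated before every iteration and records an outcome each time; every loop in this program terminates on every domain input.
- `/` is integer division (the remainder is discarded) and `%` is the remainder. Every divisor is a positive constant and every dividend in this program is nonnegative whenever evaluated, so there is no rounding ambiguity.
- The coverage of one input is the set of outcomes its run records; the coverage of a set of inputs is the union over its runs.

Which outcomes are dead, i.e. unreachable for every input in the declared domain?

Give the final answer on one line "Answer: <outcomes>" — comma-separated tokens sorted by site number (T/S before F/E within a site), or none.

sweeping the full domain (35 inputs) for each outcome:
  B1=T: never recorded by any domain input -> dead
  reachable outcomes have witnesses, e.g. B1=F (e.g. g=1), B2=T (e.g. g=8), B2=F (e.g. g=1), B3=S (e.g. g=8)

Answer: B1=T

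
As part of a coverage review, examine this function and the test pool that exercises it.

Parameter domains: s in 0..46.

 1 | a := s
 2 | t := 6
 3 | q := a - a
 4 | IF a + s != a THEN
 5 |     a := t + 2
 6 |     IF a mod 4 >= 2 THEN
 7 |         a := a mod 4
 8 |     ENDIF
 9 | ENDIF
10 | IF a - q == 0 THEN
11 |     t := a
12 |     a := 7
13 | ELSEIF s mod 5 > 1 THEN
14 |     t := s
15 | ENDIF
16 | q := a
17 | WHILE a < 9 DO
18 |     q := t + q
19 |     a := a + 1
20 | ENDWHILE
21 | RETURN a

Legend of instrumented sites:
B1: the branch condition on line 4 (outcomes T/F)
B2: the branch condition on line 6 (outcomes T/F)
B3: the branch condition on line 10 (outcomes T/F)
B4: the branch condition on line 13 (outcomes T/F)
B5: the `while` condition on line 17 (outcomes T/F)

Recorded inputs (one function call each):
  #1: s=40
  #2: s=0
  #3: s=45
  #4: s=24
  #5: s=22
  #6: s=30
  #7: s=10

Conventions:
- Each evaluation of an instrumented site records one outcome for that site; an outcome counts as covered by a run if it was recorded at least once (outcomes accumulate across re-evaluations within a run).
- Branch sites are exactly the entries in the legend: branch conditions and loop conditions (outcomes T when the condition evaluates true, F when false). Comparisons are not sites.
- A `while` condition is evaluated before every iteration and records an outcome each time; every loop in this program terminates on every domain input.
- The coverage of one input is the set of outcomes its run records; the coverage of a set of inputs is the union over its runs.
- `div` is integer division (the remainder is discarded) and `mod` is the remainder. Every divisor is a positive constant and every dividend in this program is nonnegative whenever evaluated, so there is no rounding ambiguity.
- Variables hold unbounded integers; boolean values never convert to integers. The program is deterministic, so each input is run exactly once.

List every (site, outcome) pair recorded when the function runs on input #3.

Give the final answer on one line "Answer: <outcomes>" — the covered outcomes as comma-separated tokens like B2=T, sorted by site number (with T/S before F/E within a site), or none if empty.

Simulating input #3 (s=45) step by step:
  B1->T, B2->F, B3->F, B4->F, B5->T, B5->F
deduplicating events, the covered set is: B1=T, B2=F, B3=F, B4=F, B5=T, B5=F

Answer: B1=T, B2=F, B3=F, B4=F, B5=T, B5=F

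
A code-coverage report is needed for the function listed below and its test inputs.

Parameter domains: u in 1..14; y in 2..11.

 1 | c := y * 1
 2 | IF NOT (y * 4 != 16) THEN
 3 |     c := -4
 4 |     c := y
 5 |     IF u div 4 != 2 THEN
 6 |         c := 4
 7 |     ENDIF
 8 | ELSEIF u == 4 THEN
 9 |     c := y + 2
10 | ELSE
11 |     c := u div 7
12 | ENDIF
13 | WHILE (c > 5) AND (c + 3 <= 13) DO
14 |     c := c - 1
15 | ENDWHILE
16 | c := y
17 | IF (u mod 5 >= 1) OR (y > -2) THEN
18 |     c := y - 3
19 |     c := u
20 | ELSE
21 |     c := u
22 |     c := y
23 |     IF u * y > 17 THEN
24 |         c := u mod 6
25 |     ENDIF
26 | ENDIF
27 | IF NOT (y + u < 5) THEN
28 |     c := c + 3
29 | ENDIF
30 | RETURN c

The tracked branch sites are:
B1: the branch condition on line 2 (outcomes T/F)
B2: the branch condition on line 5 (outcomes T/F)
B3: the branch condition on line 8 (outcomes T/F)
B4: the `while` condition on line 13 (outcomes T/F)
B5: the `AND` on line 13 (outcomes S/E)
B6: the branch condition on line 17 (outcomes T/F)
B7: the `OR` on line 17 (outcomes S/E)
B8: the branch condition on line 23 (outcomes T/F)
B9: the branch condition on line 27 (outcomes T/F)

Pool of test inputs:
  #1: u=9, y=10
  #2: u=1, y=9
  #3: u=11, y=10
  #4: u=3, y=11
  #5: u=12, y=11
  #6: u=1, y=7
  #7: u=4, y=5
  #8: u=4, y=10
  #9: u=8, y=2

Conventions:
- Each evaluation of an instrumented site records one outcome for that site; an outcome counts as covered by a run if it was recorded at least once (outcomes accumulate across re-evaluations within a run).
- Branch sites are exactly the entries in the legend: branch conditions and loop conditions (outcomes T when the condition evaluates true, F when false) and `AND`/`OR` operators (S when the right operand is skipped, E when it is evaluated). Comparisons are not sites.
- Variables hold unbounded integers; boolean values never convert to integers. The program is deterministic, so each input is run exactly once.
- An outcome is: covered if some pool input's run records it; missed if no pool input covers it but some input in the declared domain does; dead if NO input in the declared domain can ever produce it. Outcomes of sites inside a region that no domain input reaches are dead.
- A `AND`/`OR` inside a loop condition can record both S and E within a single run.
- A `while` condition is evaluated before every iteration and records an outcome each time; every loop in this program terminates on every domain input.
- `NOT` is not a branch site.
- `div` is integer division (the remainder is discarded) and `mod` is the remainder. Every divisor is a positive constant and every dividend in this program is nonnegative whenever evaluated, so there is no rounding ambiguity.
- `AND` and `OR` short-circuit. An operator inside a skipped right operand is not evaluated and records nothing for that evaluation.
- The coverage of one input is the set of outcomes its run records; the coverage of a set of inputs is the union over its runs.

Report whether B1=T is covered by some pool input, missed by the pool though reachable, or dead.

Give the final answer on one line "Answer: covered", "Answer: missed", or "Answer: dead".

no pool input records B1=T
but domain input (u=1, y=4) does record it -> reachable, so missed

Answer: missed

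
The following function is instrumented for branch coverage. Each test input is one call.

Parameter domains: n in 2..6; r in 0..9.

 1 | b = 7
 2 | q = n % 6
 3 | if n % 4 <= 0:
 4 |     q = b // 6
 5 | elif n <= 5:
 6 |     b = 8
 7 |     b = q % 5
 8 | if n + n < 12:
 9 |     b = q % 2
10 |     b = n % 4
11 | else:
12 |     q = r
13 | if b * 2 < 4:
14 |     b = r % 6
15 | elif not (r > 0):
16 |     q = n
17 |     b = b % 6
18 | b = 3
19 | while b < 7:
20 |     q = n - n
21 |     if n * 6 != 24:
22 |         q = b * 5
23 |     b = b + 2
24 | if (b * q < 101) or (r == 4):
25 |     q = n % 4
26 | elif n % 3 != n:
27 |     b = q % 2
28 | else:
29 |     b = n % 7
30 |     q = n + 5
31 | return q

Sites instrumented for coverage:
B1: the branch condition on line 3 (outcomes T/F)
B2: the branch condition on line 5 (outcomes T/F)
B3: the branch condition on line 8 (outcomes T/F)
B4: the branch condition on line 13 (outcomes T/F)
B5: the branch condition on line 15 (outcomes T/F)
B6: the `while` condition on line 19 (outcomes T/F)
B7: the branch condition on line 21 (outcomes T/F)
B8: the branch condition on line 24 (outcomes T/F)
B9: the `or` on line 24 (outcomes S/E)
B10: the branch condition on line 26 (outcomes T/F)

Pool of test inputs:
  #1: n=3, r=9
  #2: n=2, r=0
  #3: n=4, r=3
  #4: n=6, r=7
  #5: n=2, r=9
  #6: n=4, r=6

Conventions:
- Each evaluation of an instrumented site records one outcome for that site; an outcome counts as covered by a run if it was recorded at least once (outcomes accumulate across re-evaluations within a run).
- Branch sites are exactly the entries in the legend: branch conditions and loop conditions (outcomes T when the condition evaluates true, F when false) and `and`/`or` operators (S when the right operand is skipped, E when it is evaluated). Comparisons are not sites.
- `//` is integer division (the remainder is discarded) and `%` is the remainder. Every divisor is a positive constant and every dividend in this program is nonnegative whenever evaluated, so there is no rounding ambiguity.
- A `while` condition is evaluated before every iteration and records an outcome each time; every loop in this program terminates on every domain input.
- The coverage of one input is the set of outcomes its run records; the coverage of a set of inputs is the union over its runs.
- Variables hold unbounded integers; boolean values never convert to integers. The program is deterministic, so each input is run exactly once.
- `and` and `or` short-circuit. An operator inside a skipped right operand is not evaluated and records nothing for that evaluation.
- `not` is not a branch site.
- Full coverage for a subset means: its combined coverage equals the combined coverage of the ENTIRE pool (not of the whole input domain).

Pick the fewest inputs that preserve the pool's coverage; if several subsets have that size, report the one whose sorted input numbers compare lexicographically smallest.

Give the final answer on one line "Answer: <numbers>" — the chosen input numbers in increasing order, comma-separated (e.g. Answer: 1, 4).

input #1 (n=3, r=9): covers B1=F, B2=T, B3=T, B4=F, B5=F, B6=T, B6=F, B7=T, B8=F, B9=E, B10=T
input #2 (n=2, r=0): covers B1=F, B2=T, B3=T, B4=F, B5=T, B6=T, B6=F, B7=T, B8=F, B9=E, B10=F
input #3 (n=4, r=3): covers B1=T, B3=T, B4=T, B6=T, B6=F, B7=F, B8=T, B9=S
input #4 (n=6, r=7): covers B1=F, B2=F, B3=F, B4=F, B5=F, B6=T, B6=F, B7=T, B8=F, B9=E, B10=T
input #5 (n=2, r=9): covers B1=F, B2=T, B3=T, B4=F, B5=F, B6=T, B6=F, B7=T, B8=F, B9=E, B10=F
input #6 (n=4, r=6): covers B1=T, B3=T, B4=T, B6=T, B6=F, B7=F, B8=T, B9=S
pool-wide coverage (20 outcomes): B1=T, B1=F, B2=T, B2=F, B3=T, B3=F, B4=T, B4=F, B5=T, B5=F, B6=T, B6=F, B7=T, B7=F, B8=T, B8=F, B9=S, B9=E, B10=T, B10=F
no size-1 subset reaches all 20 outcomes (best union: 11/20)
no size-2 subset reaches all 20 outcomes (best union: 17/20)
at size 3, {2, 3, 4} reaches all 20 outcomes; every lexicographically earlier size-3 subset fails

Answer: 2, 3, 4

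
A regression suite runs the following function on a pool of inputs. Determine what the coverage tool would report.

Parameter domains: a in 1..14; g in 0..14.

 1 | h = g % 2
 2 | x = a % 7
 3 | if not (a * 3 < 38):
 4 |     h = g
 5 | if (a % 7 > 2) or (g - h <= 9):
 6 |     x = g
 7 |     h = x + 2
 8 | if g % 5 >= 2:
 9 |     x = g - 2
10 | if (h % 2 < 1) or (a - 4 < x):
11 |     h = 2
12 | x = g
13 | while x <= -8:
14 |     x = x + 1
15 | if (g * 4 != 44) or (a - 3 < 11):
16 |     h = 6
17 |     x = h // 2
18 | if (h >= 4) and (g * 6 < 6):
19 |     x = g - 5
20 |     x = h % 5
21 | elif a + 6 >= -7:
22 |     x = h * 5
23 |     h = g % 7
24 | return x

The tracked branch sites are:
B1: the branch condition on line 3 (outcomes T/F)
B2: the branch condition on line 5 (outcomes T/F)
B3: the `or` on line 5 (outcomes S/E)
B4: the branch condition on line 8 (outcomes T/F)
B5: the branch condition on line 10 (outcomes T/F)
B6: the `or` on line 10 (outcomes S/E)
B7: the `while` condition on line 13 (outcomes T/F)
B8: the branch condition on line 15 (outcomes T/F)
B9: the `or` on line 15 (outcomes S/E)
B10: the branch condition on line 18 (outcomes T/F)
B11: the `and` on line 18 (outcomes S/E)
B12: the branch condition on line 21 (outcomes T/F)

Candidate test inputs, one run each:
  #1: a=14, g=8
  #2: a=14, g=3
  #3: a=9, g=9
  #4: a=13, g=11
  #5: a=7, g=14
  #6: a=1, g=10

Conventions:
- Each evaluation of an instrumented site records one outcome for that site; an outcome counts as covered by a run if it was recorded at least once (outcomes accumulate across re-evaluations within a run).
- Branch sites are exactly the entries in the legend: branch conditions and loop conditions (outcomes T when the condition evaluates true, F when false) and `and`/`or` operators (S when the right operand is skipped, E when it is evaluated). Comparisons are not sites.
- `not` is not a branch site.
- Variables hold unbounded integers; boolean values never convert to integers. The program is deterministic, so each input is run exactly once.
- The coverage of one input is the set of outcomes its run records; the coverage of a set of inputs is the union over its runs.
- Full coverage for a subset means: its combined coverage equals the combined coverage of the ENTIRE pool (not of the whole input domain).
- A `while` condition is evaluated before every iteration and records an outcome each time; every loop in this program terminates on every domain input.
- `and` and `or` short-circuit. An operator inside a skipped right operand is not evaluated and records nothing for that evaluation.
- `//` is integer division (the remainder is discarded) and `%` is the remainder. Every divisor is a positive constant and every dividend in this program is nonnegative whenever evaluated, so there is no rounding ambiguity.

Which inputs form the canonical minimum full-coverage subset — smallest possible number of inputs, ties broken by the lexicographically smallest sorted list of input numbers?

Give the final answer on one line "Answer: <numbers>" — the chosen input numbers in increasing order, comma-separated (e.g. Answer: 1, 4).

input #1, a=14, g=8: events B1->T, B3->E, B2->T, B4->T, B6->S, B5->T, B7->F, B9->S, B8->T, B11->E, B10->F, B12->T; outcomes B1=T, B2=T, B3=E, B4=T, B5=T, B6=S, B7=F, B8=T, B9=S, B10=F, B11=E, B12=T
input #2, a=14, g=3: events B1->T, B3->E, B2->T, B4->T, B6->E, B5->F, B7->F, B9->S, B8->T, B11->E, B10->F, B12->T; outcomes B1=T, B2=T, B3=E, B4=T, B5=F, B6=E, B7=F, B8=T, B9=S, B10=F, B11=E, B12=T
input #3, a=9, g=9: events B1->F, B3->E, B2->T, B4->T, B6->E, B5->T, B7->F, B9->S, B8->T, B11->E, B10->F, B12->T; outcomes B1=F, B2=T, B3=E, B4=T, B5=T, B6=E, B7=F, B8=T, B9=S, B10=F, B11=E, B12=T
input #4, a=13, g=11: events B1->T, B3->S, B2->T, B4->F, B6->E, B5->T, B7->F, B9->E, B8->T, B11->E, B10->F, B12->T; outcomes B1=T, B2=T, B3=S, B4=F, B5=T, B6=E, B7=F, B8=T, B9=E, B10=F, B11=E, B12=T
input #5, a=7, g=14: events B1->F, B3->E, B2->F, B4->T, B6->S, B5->T, B7->F, B9->S, B8->T, B11->E, B10->F, B12->T; outcomes B1=F, B2=F, B3=E, B4=T, B5=T, B6=S, B7=F, B8=T, B9=S, B10=F, B11=E, B12=T
input #6, a=1, g=10: events B1->F, B3->E, B2->F, B4->F, B6->S, B5->T, B7->F, B9->S, B8->T, B11->E, B10->F, B12->T; outcomes B1=F, B2=F, B3=E, B4=F, B5=T, B6=S, B7=F, B8=T, B9=S, B10=F, B11=E, B12=T
the full pool covers 19 outcomes: B1=T, B1=F, B2=T, B2=F, B3=S, B3=E, B4=T, B4=F, B5=T, B5=F, B6=S, B6=E, B7=F, B8=T, B9=S, B9=E, B10=F, B11=E, B12=T
checked all size-1 subsets: none covers 19 outcomes (max 12/19)
checked all size-2 subsets: none covers 19 outcomes (max 18/19)
size 3: inputs {2, 4, 5} cover all 19 outcomes, and no lexicographically smaller subset of this size does

Answer: 2, 4, 5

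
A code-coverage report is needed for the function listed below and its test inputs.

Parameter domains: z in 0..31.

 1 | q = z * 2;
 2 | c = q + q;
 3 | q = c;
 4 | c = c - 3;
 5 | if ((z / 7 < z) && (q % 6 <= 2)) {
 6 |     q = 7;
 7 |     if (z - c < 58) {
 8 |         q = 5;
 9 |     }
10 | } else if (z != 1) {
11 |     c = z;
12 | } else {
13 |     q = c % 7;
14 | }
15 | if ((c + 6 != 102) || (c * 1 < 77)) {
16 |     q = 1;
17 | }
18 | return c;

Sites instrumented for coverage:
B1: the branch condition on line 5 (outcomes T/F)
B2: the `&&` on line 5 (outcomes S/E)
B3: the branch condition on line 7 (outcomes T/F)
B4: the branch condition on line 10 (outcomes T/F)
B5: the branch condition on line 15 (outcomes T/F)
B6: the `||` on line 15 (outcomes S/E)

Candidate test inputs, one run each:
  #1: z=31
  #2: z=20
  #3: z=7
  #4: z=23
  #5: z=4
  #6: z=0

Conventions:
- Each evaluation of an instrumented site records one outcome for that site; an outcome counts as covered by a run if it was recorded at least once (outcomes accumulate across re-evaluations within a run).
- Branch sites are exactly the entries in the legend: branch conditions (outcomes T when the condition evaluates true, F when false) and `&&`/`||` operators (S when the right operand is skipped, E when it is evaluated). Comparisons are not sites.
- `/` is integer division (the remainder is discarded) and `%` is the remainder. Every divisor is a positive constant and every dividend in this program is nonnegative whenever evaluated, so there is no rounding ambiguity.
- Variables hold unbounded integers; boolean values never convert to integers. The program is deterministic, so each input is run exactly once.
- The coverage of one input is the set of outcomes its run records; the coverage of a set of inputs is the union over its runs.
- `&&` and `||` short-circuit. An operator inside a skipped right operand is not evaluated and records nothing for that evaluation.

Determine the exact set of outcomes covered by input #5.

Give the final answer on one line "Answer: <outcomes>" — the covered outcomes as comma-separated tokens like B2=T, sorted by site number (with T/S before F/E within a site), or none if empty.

Running input #5 (z=4), event by event:
  B2->E, B1->F, B4->T, B6->S, B5->T
deduplicating events, the covered set is: B1=F, B2=E, B4=T, B5=T, B6=S

Answer: B1=F, B2=E, B4=T, B5=T, B6=S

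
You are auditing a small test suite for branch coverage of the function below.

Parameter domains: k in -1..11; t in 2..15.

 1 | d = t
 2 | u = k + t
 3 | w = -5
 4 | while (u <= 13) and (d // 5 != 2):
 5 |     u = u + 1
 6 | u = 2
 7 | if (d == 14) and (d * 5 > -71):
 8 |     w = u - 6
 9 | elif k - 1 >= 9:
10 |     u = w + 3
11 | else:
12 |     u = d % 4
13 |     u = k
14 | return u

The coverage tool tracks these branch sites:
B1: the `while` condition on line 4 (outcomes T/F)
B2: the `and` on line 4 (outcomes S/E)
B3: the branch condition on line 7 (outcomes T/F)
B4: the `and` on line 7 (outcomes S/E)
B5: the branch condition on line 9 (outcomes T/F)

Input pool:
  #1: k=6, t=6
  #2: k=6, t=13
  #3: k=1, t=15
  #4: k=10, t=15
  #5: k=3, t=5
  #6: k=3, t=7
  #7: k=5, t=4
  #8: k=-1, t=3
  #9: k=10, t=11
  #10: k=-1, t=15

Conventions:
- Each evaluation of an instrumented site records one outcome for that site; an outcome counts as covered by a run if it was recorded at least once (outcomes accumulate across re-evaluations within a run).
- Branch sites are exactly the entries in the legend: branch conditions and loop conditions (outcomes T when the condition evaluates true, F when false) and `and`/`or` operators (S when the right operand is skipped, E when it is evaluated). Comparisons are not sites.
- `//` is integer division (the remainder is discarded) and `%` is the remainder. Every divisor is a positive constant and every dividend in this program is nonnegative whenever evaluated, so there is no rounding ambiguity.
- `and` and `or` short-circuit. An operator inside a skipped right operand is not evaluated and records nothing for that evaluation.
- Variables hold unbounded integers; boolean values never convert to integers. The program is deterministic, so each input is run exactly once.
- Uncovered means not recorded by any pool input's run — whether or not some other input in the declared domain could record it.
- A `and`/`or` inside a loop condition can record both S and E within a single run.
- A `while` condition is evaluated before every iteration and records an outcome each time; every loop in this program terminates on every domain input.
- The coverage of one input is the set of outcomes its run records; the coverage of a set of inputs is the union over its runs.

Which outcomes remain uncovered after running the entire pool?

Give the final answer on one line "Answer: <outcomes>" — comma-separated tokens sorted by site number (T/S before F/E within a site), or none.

input #1, k=6, t=6: events B2->E, B1->T, B2->E, B1->T, B2->S, B1->F, B4->S, B3->F, B5->F; outcomes B1=T, B1=F, B2=S, B2=E, B3=F, B4=S, B5=F
input #2, k=6, t=13: events B2->S, B1->F, B4->S, B3->F, B5->F; outcomes B1=F, B2=S, B3=F, B4=S, B5=F
input #3, k=1, t=15: events B2->S, B1->F, B4->S, B3->F, B5->F; outcomes B1=F, B2=S, B3=F, B4=S, B5=F
input #4, k=10, t=15: events B2->S, B1->F, B4->S, B3->F, B5->T; outcomes B1=F, B2=S, B3=F, B4=S, B5=T
input #5, k=3, t=5: events B2->E, B1->T, B2->E, B1->T, B2->E, B1->T, B2->E, B1->T, B2->E, B1->T, B2->E, B1->T, B2->S, B1->F, ...; outcomes B1=T, B1=F, B2=S, B2=E, B3=F, B4=S, B5=F
input #6, k=3, t=7: events B2->E, B1->T, B2->E, B1->T, B2->E, B1->T, B2->E, B1->T, B2->S, B1->F, B4->S, B3->F, B5->F; outcomes B1=T, B1=F, B2=S, B2=E, B3=F, B4=S, B5=F
input #7, k=5, t=4: events B2->E, B1->T, B2->E, B1->T, B2->E, B1->T, B2->E, B1->T, B2->E, B1->T, B2->S, B1->F, B4->S, B3->F, ...; outcomes B1=T, B1=F, B2=S, B2=E, B3=F, B4=S, B5=F
input #8, k=-1, t=3: events B2->E, B1->T, B2->E, B1->T, B2->E, B1->T, B2->E, B1->T, B2->E, B1->T, B2->E, B1->T, B2->E, B1->T, ...; outcomes B1=T, B1=F, B2=S, B2=E, B3=F, B4=S, B5=F
input #9, k=10, t=11: events B2->S, B1->F, B4->S, B3->F, B5->T; outcomes B1=F, B2=S, B3=F, B4=S, B5=T
input #10, k=-1, t=15: events B2->S, B1->F, B4->S, B3->F, B5->F; outcomes B1=F, B2=S, B3=F, B4=S, B5=F
union over the pool: B1=T, B1=F, B2=S, B2=E, B3=F, B4=S, B5=T, B5=F
uncovered (2 of 10): B3=T, B4=E

Answer: B3=T, B4=E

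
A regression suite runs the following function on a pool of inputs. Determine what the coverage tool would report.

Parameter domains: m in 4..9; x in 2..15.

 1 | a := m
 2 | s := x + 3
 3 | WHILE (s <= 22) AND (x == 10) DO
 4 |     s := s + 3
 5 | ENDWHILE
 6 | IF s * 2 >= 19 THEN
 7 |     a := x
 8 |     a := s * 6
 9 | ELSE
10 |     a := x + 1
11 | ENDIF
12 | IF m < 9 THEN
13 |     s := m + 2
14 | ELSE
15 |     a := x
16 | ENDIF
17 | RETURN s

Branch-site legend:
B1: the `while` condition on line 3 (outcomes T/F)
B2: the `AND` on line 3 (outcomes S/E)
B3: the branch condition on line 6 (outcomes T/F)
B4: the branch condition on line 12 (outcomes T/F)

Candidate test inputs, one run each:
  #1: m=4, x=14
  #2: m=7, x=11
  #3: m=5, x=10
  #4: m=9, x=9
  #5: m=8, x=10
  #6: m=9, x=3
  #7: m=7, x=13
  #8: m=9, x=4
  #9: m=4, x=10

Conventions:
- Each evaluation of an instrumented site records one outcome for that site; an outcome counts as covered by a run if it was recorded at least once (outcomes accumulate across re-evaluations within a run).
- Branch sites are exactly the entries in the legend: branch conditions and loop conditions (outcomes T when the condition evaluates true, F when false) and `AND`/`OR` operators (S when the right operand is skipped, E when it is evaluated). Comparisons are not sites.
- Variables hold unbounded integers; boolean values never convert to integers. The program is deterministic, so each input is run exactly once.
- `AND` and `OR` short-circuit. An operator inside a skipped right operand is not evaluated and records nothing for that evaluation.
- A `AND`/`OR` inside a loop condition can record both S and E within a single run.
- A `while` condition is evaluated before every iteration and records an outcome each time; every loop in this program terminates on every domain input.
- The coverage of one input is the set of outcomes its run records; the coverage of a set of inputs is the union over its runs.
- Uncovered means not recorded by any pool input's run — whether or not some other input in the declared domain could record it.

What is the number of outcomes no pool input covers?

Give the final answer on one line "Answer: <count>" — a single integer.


test 1 (m=4, x=14) fires B2->E, B1->F, B3->T, B4->T; hits B1=F, B2=E, B3=T, B4=T
test 2 (m=7, x=11) fires B2->E, B1->F, B3->T, B4->T; hits B1=F, B2=E, B3=T, B4=T
test 3 (m=5, x=10) fires B2->E, B1->T, B2->E, B1->T, B2->E, B1->T, B2->E, B1->T, B2->S, B1->F, B3->T, B4->T; hits B1=T, B1=F, B2=S, B2=E, B3=T, B4=T
test 4 (m=9, x=9) fires B2->E, B1->F, B3->T, B4->F; hits B1=F, B2=E, B3=T, B4=F
test 5 (m=8, x=10) fires B2->E, B1->T, B2->E, B1->T, B2->E, B1->T, B2->E, B1->T, B2->S, B1->F, B3->T, B4->T; hits B1=T, B1=F, B2=S, B2=E, B3=T, B4=T
test 6 (m=9, x=3) fires B2->E, B1->F, B3->F, B4->F; hits B1=F, B2=E, B3=F, B4=F
test 7 (m=7, x=13) fires B2->E, B1->F, B3->T, B4->T; hits B1=F, B2=E, B3=T, B4=T
test 8 (m=9, x=4) fires B2->E, B1->F, B3->F, B4->F; hits B1=F, B2=E, B3=F, B4=F
test 9 (m=4, x=10) fires B2->E, B1->T, B2->E, B1->T, B2->E, B1->T, B2->E, B1->T, B2->S, B1->F, B3->T, B4->T; hits B1=T, B1=F, B2=S, B2=E, B3=T, B4=T
union over the pool: B1=T, B1=F, B2=S, B2=E, B3=T, B3=F, B4=T, B4=F
uncovered (0 of 8): none
Answer: 0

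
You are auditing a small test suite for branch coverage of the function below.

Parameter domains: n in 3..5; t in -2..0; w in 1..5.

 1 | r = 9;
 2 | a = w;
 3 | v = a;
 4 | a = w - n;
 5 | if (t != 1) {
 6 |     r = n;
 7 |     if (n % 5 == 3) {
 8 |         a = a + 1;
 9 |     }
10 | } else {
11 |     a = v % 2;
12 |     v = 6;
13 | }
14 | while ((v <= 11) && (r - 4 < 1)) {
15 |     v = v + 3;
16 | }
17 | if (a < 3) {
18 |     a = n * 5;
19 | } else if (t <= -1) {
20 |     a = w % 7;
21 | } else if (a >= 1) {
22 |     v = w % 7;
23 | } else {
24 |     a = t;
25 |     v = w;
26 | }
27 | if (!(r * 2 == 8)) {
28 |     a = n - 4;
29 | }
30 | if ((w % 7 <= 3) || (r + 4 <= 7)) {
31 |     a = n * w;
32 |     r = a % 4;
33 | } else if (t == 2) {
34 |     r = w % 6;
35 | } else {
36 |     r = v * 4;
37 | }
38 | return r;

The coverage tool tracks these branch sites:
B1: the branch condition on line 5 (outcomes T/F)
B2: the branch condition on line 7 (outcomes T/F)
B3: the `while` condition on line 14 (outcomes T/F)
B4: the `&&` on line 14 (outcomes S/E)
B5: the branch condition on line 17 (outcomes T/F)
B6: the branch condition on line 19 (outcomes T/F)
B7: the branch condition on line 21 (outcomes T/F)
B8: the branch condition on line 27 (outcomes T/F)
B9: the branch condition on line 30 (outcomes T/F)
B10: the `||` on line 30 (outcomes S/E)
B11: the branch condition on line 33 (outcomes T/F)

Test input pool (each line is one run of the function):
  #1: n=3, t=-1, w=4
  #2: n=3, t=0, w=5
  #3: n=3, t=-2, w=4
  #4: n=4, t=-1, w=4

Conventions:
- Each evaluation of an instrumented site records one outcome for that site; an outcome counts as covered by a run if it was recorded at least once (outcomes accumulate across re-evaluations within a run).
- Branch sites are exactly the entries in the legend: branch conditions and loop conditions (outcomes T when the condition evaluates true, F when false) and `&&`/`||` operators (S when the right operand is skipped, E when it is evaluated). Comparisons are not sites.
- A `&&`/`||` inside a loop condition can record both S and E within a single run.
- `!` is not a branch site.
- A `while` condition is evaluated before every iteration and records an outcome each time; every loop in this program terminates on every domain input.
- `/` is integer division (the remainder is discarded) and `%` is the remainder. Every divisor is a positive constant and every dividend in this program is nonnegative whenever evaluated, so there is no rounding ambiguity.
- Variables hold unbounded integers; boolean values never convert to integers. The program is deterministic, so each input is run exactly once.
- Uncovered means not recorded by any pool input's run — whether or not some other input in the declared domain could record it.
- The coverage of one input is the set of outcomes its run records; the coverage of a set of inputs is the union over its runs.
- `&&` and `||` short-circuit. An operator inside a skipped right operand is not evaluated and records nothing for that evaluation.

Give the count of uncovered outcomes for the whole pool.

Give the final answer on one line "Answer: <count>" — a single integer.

#1 (n=3, t=-1, w=4) -> covered: B1=T, B2=T, B3=T, B3=F, B4=S, B4=E, B5=T, B8=T, B9=T, B10=E
#2 (n=3, t=0, w=5) -> covered: B1=T, B2=T, B3=T, B3=F, B4=S, B4=E, B5=F, B6=F, B7=T, B8=T, B9=T, B10=E
#3 (n=3, t=-2, w=4) -> covered: B1=T, B2=T, B3=T, B3=F, B4=S, B4=E, B5=T, B8=T, B9=T, B10=E
#4 (n=4, t=-1, w=4) -> covered: B1=T, B2=F, B3=T, B3=F, B4=S, B4=E, B5=T, B8=F, B9=F, B10=E, B11=F
union over the pool: B1=T, B2=T, B2=F, B3=T, B3=F, B4=S, B4=E, B5=T, B5=F, B6=F, B7=T, B8=T, B8=F, B9=T, B9=F, B10=E, B11=F
uncovered (5 of 22): B1=F, B6=T, B7=F, B10=S, B11=T

Answer: 5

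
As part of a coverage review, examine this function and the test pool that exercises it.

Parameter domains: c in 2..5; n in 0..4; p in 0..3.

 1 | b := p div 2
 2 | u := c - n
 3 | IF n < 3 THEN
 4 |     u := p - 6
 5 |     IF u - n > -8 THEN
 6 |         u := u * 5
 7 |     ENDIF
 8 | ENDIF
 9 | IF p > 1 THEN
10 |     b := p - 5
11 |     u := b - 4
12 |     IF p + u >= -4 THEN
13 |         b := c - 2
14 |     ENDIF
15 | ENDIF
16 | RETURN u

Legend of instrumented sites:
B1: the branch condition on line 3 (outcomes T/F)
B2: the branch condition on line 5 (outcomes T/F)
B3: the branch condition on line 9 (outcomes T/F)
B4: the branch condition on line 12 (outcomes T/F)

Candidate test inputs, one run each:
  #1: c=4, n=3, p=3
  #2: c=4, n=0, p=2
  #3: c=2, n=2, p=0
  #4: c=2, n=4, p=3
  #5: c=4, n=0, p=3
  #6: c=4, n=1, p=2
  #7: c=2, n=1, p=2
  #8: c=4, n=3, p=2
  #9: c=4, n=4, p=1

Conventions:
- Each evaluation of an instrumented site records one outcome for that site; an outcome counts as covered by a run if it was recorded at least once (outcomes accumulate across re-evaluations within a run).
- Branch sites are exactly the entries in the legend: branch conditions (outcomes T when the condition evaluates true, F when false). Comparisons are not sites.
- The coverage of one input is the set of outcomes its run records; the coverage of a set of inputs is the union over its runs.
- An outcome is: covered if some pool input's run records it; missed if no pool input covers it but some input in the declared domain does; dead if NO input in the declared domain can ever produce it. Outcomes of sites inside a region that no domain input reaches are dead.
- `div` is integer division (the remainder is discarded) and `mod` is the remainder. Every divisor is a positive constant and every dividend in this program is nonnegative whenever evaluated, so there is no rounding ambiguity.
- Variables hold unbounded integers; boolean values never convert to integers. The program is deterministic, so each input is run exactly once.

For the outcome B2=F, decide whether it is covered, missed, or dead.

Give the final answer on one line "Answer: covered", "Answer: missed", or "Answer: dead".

B2=F is recorded by pool input(s) 3 -> covered

Answer: covered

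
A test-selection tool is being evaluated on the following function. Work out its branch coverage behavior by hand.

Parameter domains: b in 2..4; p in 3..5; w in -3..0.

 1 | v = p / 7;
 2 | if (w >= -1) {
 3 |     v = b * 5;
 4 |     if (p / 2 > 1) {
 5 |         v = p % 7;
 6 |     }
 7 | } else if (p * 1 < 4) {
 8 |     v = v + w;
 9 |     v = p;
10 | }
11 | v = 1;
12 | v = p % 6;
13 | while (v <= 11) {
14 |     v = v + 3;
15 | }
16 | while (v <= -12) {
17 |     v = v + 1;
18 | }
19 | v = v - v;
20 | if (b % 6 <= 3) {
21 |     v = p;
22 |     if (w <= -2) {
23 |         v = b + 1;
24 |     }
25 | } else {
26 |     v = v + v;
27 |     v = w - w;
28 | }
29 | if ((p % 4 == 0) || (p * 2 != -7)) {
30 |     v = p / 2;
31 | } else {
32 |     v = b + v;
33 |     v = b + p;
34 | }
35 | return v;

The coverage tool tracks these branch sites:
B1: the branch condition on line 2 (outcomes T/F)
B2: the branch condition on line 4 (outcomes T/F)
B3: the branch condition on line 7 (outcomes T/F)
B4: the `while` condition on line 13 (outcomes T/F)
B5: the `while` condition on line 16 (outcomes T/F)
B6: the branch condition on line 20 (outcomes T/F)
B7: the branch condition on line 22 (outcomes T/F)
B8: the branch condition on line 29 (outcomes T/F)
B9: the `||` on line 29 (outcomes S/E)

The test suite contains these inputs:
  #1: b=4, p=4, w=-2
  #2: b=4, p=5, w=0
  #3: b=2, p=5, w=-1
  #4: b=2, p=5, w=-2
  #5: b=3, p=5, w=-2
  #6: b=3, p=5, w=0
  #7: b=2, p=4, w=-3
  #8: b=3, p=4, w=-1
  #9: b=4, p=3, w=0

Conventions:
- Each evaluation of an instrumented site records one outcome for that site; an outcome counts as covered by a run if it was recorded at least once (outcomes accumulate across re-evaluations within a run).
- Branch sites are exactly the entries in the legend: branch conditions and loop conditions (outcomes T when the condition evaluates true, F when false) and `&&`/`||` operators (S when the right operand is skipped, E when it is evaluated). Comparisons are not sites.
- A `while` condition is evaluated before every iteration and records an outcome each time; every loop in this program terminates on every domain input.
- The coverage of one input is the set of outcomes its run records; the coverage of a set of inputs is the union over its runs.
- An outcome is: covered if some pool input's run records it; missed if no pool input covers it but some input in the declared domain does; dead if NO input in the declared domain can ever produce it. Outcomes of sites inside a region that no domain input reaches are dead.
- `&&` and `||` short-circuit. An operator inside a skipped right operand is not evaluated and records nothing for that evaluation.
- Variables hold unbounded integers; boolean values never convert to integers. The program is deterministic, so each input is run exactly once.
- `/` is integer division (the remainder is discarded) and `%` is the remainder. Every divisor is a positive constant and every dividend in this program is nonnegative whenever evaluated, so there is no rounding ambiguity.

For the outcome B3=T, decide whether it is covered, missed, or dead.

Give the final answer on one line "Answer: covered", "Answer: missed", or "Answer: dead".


no pool input records B3=T
but domain input (b=2, p=3, w=-3) does record it -> reachable, so missed
Answer: missed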